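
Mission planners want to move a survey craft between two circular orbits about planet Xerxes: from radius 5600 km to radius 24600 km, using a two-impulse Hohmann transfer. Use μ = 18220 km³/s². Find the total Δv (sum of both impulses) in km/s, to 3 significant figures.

Semi-major axis of the transfer orbit: a_t = (5600 + 24600)/2 = 15100 km.
At r₁ the circular-orbit speed is v₁ = √(μ/r₁) = 1.8038 km/s.
On the transfer ellipse at r₁, vis-viva gives v_p = √[μ(2/r₁ − 1/a_t)] = 2.3023 km/s.
First burn Δv₁ = |v_p − v₁| = 0.4985 km/s.
Circular speed at r₂: v₂ = √(μ/r₂) = 0.8606 km/s.
Transfer-orbit speed at r₂: v_a = √[μ(2/r₂ − 1/a_t)] = 0.5241 km/s.
Second burn Δv₂ = |v₂ − v_a| = 0.3365 km/s.
Δv = Δv₁ + Δv₂ = 0.4985 + 0.3365 = 0.8350 km/s.

Δv = 0.835 km/s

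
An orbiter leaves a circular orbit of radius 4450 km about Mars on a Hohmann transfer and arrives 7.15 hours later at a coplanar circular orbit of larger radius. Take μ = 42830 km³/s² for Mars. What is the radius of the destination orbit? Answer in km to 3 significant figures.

Transfer time t = 7.15 hours = 25740 s, and t = π√(a_t³/μ).
So a_t = (μ t²/π²)^(1/3) = (42830 × (25740)² / π²)^(1/3) = 14220 km.
Since a_t = (r₁ + r₂)/2, r₂ = 2a_t − r₁ = 2×14220 − 4450 = 23990 km.

r₂ = 24000 km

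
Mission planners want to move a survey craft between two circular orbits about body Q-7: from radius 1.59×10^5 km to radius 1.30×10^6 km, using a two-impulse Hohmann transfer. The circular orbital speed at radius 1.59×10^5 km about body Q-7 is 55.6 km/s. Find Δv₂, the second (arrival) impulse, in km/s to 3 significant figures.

From the circular-orbit relation v² = μ/r at r = 1.59×10^5 km: μ = v²r = (55.6)² × 1.59×10^5 = 4.91526×10^8 km³/s².
Transfer-ellipse semi-major axis a_t = (r₁ + r₂)/2 = (1.590×10^5 + 1.300×10^6)/2 = 7.295×10^5 km.
Circular speed at r = 1.300×10^6 km: v_c = √(μ/r) = 19.445 km/s.
Vis-viva on the transfer ellipse at r = 1.300×10^6 km gives v_t = √[μ(2/r − 1/a_t)] = 9.0779 km/s.
Δv₂ = |v_t − v_c| = |9.0779 − 19.445| = 10.37 km/s.

Δv₂ = 10.4 km/s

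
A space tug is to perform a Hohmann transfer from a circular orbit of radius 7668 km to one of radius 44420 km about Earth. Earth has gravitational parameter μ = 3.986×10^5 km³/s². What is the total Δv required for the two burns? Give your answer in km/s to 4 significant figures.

The Hohmann ellipse has a_t = (r₁ + r₂)/2 = 26044 km.
At r₁ the circular-orbit speed is v₁ = √(μ/r₁) = 7.210 km/s.
Transfer-orbit speed at r₁ (vis-viva): v_p = √[μ(2/r₁ − 1/a_t)] = 9.416 km/s.
First burn Δv₁ = |v_p − v₁| = 2.206 km/s.
At r₂, v₂ = √(μ/r₂) = 2.9956 km/s.
Transfer-orbit speed at r₂: v_a = √[μ(2/r₂ − 1/a_t)] = 1.6254 km/s.
Second burn Δv₂ = |v₂ − v_a| = 1.370 km/s.
Total Δv = Δv₁ + Δv₂ = 3.576 km/s.

Δv = 3.576 km/s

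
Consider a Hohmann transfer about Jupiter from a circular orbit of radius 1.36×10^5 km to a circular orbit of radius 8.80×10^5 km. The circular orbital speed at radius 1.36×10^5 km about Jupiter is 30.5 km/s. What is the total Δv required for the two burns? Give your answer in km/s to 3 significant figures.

From the circular-orbit relation v² = μ/r at r = 1.36×10^5 km: μ = v²r = (30.5)² × 1.36×10^5 = 1.26514×10^8 km³/s².
Semi-major axis of the transfer orbit: a_t = (1.360×10^5 + 8.800×10^5)/2 = 5.080×10^5 km.
At r₁ the circular-orbit speed is v₁ = √(μ/r₁) = 30.500 km/s.
Transfer-orbit speed at r₁ (vis-viva equation): v_p = √[μ(2/r₁ − 1/a_t)] = 40.143 km/s.
First burn Δv₁ = |v_p − v₁| = 9.643 km/s.
At r₂, v₂ = √(μ/r₂) = 11.99 km/s.
Transfer-orbit speed at r₂: v_a = √[μ(2/r₂ − 1/a_t)] = 6.204 km/s.
Second burn Δv₂ = |v₂ − v_a| = 5.786 km/s.
Δv = Δv₁ + Δv₂ = 9.643 + 5.786 = 15.43 km/s.

Δv = 15.4 km/s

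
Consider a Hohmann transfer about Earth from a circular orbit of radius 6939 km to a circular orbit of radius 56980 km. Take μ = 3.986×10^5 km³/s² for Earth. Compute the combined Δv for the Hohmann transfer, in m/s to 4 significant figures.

Semi-major axis of the transfer orbit: a_t = (6939 + 56980)/2 = 31959.5 km.
Circular speed at r₁: v₁ = √(μ/r₁) = √(3.986×10^5/6939) = 7.579 km/s.
On the transfer ellipse at r₁, vis-viva equation gives v_p = √[μ(2/r₁ − 1/a_t)] = 10.12 km/s.
First burn Δv₁ = |v_p − v₁| = 2.541 km/s.
At r₂, v₂ = √(μ/r₂) = 2.64489 km/s.
Transfer-orbit speed at r₂: v_a = √[μ(2/r₂ − 1/a_t)] = 1.23241 km/s.
Second burn Δv₂ = |v₂ − v_a| = 1.412 km/s.
Total Δv = Δv₁ + Δv₂ = 3.953 km/s.

Δv = 3953 m/s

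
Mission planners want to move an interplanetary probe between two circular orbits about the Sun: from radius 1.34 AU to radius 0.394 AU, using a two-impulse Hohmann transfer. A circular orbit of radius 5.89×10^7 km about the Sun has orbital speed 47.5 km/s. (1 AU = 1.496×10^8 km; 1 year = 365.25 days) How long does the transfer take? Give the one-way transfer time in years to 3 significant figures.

From the circular-orbit relation v² = μ/r at r = 5.89×10^7 km: μ = v²r = (47.5)² × 5.89×10^7 = 1.32893×10^11 km³/s².
In km: r₁ = 1.34 × 1.496×10^8 = 2.00464×10^8 km; r₂ = 0.394 × 1.496×10^8 = 5.89424×10^7 km.
Semi-major axis of the transfer orbit: a_t = (2.00464×10^8 + 5.89424×10^7)/2 = 1.297032×10^8 km.
Half the transfer-orbit period gives t = π√(a_t³/μ) = 1.273×10^7 s.
Converting: 1.273×10^7 s ÷ 3.15576×10^7 s/year (365.25 × 86400) = 0.403 years.

t = 0.403 years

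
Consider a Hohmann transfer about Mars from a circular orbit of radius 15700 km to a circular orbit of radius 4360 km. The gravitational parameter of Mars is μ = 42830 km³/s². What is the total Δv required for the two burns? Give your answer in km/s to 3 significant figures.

Δv = 1.35 km/s

Transfer-ellipse semi-major axis a_t = (r₁ + r₂)/2 = (15700 + 4360)/2 = 10030 km.
Circular speed at r₁: v₁ = √(μ/r₁) = √(42830/15700) = 1.6517 km/s.
Transfer-orbit speed at r₁ (vis-viva equation): v_a = √[μ(2/r₁ − 1/a_t)] = 1.0890 km/s.
First burn Δv₁ = |v_a − v₁| = 0.5627 km/s.
Circular speed at r₂: v₂ = √(μ/r₂) = 3.1342 km/s.
Transfer-orbit speed at r₂: v_p = √[μ(2/r₂ − 1/a_t)] = 3.9213 km/s.
Second burn Δv₂ = |v₂ − v_p| = 0.7871 km/s.
Total Δv = Δv₁ + Δv₂ = 1.350 km/s.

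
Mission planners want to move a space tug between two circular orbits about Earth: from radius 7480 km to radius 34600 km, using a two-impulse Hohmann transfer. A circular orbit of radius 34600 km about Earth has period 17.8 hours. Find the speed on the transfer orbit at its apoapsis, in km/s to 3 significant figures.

From Kepler's third law T² = 4π²r³/μ at r = 34600 km, T = 17.8 hours = 17.8 × 3600 s = 64080 s: μ = 4π²r³/T² = 3.98238×10^5 km³/s².
The Hohmann ellipse has a_t = (r₁ + r₂)/2 = 21040 km.
At apoapsis, r = 34600 km.
Applying v² = μ(2/r − 1/a_t): v = 2.023 km/s.

v = 2.02 km/s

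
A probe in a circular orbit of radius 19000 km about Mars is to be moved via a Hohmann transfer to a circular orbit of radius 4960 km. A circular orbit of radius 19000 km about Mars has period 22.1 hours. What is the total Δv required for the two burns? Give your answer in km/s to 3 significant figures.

From Kepler's third law T² = 4π²r³/μ at r = 19000 km, T = 22.1 hours = 22.1 × 3600 s = 79560 s: μ = 4π²r³/T² = 42779.0 km³/s².
Transfer-ellipse semi-major axis a_t = (r₁ + r₂)/2 = (19000 + 4960)/2 = 11980 km.
At r₁ the circular-orbit speed is v₁ = √(μ/r₁) = 1.5005 km/s.
On the transfer ellipse at r₁, v² = μ(2/r − 1/a) gives v_a = √[μ(2/r₁ − 1/a_t)] = 0.96550 km/s.
First burn Δv₁ = |v_a − v₁| = 0.5350 km/s.
At r₂, v₂ = √(μ/r₂) = 2.9368 km/s.
Transfer-orbit speed at r₂: v_p = √[μ(2/r₂ − 1/a_t)] = 3.6985 km/s.
Second burn Δv₂ = |v₂ − v_p| = 0.7617 km/s.
Δv = Δv₁ + Δv₂ = 0.5350 + 0.7617 = 1.297 km/s.

Δv = 1.30 km/s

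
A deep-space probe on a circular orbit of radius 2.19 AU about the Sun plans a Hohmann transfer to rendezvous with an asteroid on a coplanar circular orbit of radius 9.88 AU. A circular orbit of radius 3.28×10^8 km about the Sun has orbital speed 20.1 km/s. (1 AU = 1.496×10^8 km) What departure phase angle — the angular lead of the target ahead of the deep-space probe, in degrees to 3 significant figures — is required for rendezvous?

From the circular-orbit relation v² = μ/r at r = 3.28×10^8 km: μ = v²r = (20.1)² × 3.28×10^8 = 1.32515×10^11 km³/s².
In km: r₁ = 2.19 × 1.496×10^8 = 3.27624×10^8 km; r₂ = 9.88 × 1.496×10^8 = 1.478048×10^9 km.
The Hohmann ellipse has a_t = (r₁ + r₂)/2 = 9.02836×10^8 km.
The half-period of the transfer ellipse is t = π√(a_t³/μ) = 2.3412×10^8 s.
The target's mean motion on its circular orbit is ω₂ = √(μ/r₂³) = 6.4062×10^-9 rad/s.
Angle swept by the target during transfer: ω₂·t = 1.4998 rad = 85.93°.
The deep-space probe traverses 180° on the transfer ellipse, so the target must lead by 180° − 85.93° = 94.1°.

φ = 94.1°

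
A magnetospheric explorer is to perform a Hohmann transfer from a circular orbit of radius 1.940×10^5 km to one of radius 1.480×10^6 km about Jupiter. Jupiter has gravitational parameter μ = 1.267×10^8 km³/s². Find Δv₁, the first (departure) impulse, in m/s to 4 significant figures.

Δv₁ = 8427 m/s

The Hohmann ellipse has a_t = (r₁ + r₂)/2 = 8.370×10^5 km.
Circular speed at r = 1.940×10^5 km: v_c = √(μ/r) = 25.556 km/s.
Vis-viva on the transfer ellipse at r = 1.940×10^5 km gives v_t = √[μ(2/r − 1/a_t)] = 33.983 km/s.
Δv₁ = |v_t − v_c| = |33.983 − 25.556| = 8.427 km/s.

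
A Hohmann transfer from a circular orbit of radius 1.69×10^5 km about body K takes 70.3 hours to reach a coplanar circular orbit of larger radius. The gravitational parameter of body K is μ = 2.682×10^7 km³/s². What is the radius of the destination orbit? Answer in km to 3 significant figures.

Transfer time t = 70.3 hours = 2.5308×10^5 s, and t = π√(a_t³/μ).
So a_t = (μ t²/π²)^(1/3) = (2.682×10^7 × (2.5308×10^5)² / π²)^(1/3) = 5.5833×10^5 km.
Since a_t = (r₁ + r₂)/2, r₂ = 2a_t − r₁ = 2×5.5833×10^5 − 1.690×10^5 = 9.4766×10^5 km.

r₂ = 9.48×10^5 km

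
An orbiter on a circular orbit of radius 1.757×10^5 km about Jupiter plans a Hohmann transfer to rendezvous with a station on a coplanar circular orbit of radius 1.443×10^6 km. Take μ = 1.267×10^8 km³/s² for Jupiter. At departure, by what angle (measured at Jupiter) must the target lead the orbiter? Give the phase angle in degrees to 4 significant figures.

φ = 104.4°

Transfer-ellipse semi-major axis a_t = (r₁ + r₂)/2 = (1.757×10^5 + 1.443×10^6)/2 = 8.0935×10^5 km.
Transfer time t = π√(a_t³/μ) = 2.032×10^5 s.
Target angular speed ω₂ = √(μ/r₂³) = 6.494×10^-6 rad/s.
Angle swept by the target during transfer: ω₂·t = 1.3196 rad = 75.61°.
Arrival is 180° from departure on the ellipse, so φ = 180° − 75.61° = 104.4°.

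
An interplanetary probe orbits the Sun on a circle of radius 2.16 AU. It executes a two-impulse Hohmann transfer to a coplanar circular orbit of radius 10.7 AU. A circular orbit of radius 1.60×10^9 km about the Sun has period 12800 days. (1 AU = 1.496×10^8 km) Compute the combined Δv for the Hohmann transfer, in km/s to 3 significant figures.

Δv = 9.69 km/s

From Kepler's third law T² = 4π²r³/μ at r = 1.60×10^9 km, T = 12800 days = 12800 × 86400 s = 1.10592×10^9 s: μ = 4π²r³/T² = 1.32212×10^11 km³/s².
In km: r₁ = 2.16 × 1.496×10^8 = 3.23136×10^8 km; r₂ = 10.7 × 1.496×10^8 = 1.60072×10^9 km.
Semi-major axis of the transfer orbit: a_t = (3.23136×10^8 + 1.60072×10^9)/2 = 9.61928×10^8 km.
Circular speed at r₁: v₁ = √(μ/r₁) = √(1.32212×10^11/3.23136×10^8) = 20.2276 km/s.
On the transfer ellipse at r₁, vis-viva gives v_p = √[μ(2/r₁ − 1/a_t)] = 26.0934 km/s.
First burn Δv₁ = |v_p − v₁| = 5.866 km/s.
At r₂, v₂ = √(μ/r₂) = 9.088 km/s.
Transfer-orbit speed at r₂: v_a = √[μ(2/r₂ − 1/a_t)] = 5.267 km/s.
Second burn Δv₂ = |v₂ − v_a| = 3.821 km/s.
Total Δv = Δv₁ + Δv₂ = 9.687 km/s.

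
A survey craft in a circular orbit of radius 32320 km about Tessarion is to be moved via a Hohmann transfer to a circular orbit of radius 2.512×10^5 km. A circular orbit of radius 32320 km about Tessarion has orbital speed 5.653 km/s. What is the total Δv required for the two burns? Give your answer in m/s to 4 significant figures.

Δv = 2932 m/s

From the circular-orbit relation v² = μ/r at r = 32320 km: μ = v²r = (5.653)² × 32320 = 1.03283×10^6 km³/s².
Transfer-ellipse semi-major axis a_t = (r₁ + r₂)/2 = (32320 + 2.512×10^5)/2 = 1.4176×10^5 km.
Circular speed at r₁: v₁ = √(μ/r₁) = √(1.03283×10^6/32320) = 5.653 km/s.
On the transfer ellipse at r₁, vis-viva gives v_p = √[μ(2/r₁ − 1/a_t)] = 7.525 km/s.
First burn Δv₁ = |v_p − v₁| = 1.872 km/s.
Circular speed at r₂: v₂ = √(μ/r₂) = 2.028 km/s.
Transfer-orbit speed at r₂: v_a = √[μ(2/r₂ − 1/a_t)] = 0.9682 km/s.
Second burn Δv₂ = |v₂ − v_a| = 1.060 km/s.
Total Δv = Δv₁ + Δv₂ = 2.932 km/s.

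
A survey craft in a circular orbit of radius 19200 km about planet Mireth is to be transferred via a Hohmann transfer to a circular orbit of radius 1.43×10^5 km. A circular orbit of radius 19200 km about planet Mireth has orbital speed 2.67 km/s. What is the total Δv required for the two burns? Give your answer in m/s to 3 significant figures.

Δv = 1380 m/s

From the circular-orbit relation v² = μ/r at r = 19200 km: μ = v²r = (2.67)² × 19200 = 1.36875×10^5 km³/s².
Semi-major axis of the transfer orbit: a_t = (19200 + 1.430×10^5)/2 = 81100 km.
At r₁ the circular-orbit speed is v₁ = √(μ/r₁) = 2.6700 km/s.
On the transfer ellipse at r₁, vis-viva gives v_p = √[μ(2/r₁ − 1/a_t)] = 3.5454 km/s.
First burn Δv₁ = |v_p − v₁| = 0.8754 km/s.
At r₂, v₂ = √(μ/r₂) = 0.9783 km/s.
Transfer-orbit speed at r₂: v_a = √[μ(2/r₂ − 1/a_t)] = 0.4760 km/s.
Second burn Δv₂ = |v₂ − v_a| = 0.5023 km/s.
Total Δv = Δv₁ + Δv₂ = 1.378 km/s.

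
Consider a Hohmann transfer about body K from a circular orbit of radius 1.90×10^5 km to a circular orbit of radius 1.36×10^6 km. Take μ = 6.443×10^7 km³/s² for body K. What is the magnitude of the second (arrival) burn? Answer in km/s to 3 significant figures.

Δv₂ = 3.47 km/s

The Hohmann ellipse has a_t = (r₁ + r₂)/2 = 7.750×10^5 km.
Circular speed at r = 1.360×10^6 km: v_c = √(μ/r) = 6.883 km/s.
Vis-viva on the transfer ellipse at r = 1.360×10^6 km gives v_t = √[μ(2/r − 1/a_t)] = 3.408 km/s.
Δv₂ = |v_t − v_c| = |3.408 − 6.883| = 3.475 km/s.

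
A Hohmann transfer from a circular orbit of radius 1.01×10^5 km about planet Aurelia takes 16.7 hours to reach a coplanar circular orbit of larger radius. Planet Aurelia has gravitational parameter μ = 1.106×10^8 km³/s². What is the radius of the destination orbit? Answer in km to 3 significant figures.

r₂ = 5.86×10^5 km

Transfer time t = 16.7 hours = 60120 s, and t = π√(a_t³/μ).
So a_t = (μ t²/π²)^(1/3) = (1.106×10^8 × (60120)² / π²)^(1/3) = 3.4342×10^5 km.
Since a_t = (r₁ + r₂)/2, r₂ = 2a_t − r₁ = 2×3.4342×10^5 − 1.010×10^5 = 5.8584×10^5 km.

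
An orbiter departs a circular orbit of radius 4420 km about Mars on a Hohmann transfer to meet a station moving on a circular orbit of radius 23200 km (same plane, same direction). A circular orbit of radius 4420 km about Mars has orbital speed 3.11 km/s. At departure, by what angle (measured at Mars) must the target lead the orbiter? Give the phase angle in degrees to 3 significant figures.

From the circular-orbit relation v² = μ/r at r = 4420 km: μ = v²r = (3.11)² × 4420 = 42750.7 km³/s².
The Hohmann ellipse has a_t = (r₁ + r₂)/2 = 13810 km.
The half-period of the transfer ellipse is t = π√(a_t³/μ) = 24659 s.
Target angular speed ω₂ = √(μ/r₂³) = 5.8511×10^-5 rad/s.
Angle swept by the target during transfer: ω₂·t = 1.4428 rad = 82.67°.
Arrival is 180° from departure on the ellipse, so φ = 180° − 82.67° = 97.3°.

φ = 97.3°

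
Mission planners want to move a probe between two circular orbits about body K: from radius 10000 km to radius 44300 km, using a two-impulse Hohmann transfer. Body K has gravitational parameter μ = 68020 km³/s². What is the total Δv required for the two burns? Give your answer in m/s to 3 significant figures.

Δv = 1210 m/s

Semi-major axis of the transfer orbit: a_t = (10000 + 44300)/2 = 27150 km.
Circular speed at r₁: v₁ = √(μ/r₁) = √(68020/10000) = 2.6081 km/s.
On the transfer ellipse at r₁, v² = μ(2/r − 1/a) gives v_p = √[μ(2/r₁ − 1/a_t)] = 3.3315 km/s.
First burn Δv₁ = |v_p − v₁| = 0.72340 km/s.
At r₂, v₂ = √(μ/r₂) = 1.23913 km/s.
Transfer-orbit speed at r₂: v_a = √[μ(2/r₂ − 1/a_t)] = 0.752024 km/s.
Second burn Δv₂ = |v₂ − v_a| = 0.48711 km/s.
Δv = Δv₁ + Δv₂ = 0.72340 + 0.48711 = 1.211 km/s.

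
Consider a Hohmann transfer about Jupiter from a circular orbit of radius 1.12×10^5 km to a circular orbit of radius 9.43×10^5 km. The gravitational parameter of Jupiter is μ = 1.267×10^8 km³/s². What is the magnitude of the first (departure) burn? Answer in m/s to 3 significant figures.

Δv₁ = 11300 m/s

The Hohmann ellipse has a_t = (r₁ + r₂)/2 = 5.275×10^5 km.
On the circular orbit at r = 1.120×10^5 km, v_c = √(μ/r) = 33.63 km/s.
Vis-viva on the transfer ellipse at r = 1.120×10^5 km gives v_t = √[μ(2/r − 1/a_t)] = 44.97 km/s.
Δv₁ = |v_t − v_c| = |44.97 − 33.63| = 11.34 km/s.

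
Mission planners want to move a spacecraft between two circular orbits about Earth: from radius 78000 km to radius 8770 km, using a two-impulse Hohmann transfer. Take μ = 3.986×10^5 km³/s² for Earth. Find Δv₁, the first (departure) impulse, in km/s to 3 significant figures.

Δv₁ = 1.24 km/s

Semi-major axis of the transfer orbit: a_t = (78000 + 8770)/2 = 43385 km.
Circular speed at r = 78000 km: v_c = √(μ/r) = 2.2606 km/s.
Vis-viva on the transfer ellipse at r = 78000 km gives v_t = √[μ(2/r − 1/a_t)] = 1.0164 km/s.
Δv₁ = |v_t − v_c| = |1.0164 − 2.2606| = 1.244 km/s.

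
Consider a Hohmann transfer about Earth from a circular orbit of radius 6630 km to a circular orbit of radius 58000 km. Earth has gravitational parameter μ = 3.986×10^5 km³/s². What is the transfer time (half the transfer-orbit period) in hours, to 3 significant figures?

t = 8.03 hours

The Hohmann ellipse has a_t = (r₁ + r₂)/2 = 32315 km.
By Kepler's third law the transfer-orbit period is T = 2π√(a_t³/μ), so t = T/2 = 28910 s.
Converting: 28910 s ÷ 3600 s/hour = 8.03 hours.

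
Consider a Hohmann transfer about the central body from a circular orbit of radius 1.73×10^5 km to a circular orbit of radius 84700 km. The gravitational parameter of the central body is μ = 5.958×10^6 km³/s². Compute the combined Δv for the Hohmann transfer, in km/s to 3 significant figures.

Δv = 2.44 km/s

Transfer-ellipse semi-major axis a_t = (r₁ + r₂)/2 = (1.730×10^5 + 84700)/2 = 1.2885×10^5 km.
At r₁ the circular-orbit speed is v₁ = √(μ/r₁) = 5.8685 km/s.
On the transfer ellipse at r₁, vis-viva gives v_a = √[μ(2/r₁ − 1/a_t)] = 4.7580 km/s.
First burn Δv₁ = |v_a − v₁| = 1.1105 km/s.
At r₂, v₂ = √(μ/r₂) = 8.38704 km/s.
Transfer-orbit speed at r₂: v_p = √[μ(2/r₂ − 1/a_t)] = 9.71828 km/s.
Second burn Δv₂ = |v₂ − v_p| = 1.3312 km/s.
Total Δv = Δv₁ + Δv₂ = 2.442 km/s.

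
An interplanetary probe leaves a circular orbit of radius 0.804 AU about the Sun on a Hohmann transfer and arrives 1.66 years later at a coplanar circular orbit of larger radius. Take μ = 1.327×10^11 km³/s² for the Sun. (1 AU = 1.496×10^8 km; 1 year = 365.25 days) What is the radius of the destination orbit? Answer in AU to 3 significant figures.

In km: r₁ = 0.804 × 1.496×10^8 = 1.202784×10^8 km.
Transfer time t = 1.66 years × 365.25 × 86400 s = 5.2385616×10^7 s, and t = π√(a_t³/μ).
So a_t = (μ t²/π²)^(1/3) = (1.327×10^11 × (5.2385616×10^7)² / π²)^(1/3) = 3.3291×10^8 km.
Since a_t = (r₁ + r₂)/2, r₂ = 2a_t − r₁ = 2×3.3291×10^8 − 1.202784×10^8 = 5.455416×10^8 km.
In AU: r₂ = 5.455416×10^8 / 1.496×10^8 = 3.65 AU.

r₂ = 3.65 AU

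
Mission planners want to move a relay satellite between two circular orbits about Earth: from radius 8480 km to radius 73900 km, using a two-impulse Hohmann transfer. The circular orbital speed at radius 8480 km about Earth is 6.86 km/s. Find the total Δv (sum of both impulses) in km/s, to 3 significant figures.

Δv = 3.60 km/s

From the circular-orbit relation v² = μ/r at r = 8480 km: μ = v²r = (6.86)² × 8480 = 3.99065×10^5 km³/s².
Transfer-ellipse semi-major axis a_t = (r₁ + r₂)/2 = (8480 + 73900)/2 = 41190 km.
At r₁ the circular-orbit speed is v₁ = √(μ/r₁) = 6.860 km/s.
Transfer-orbit speed at r₁ (v² = μ(2/r − 1/a)): v_p = √[μ(2/r₁ − 1/a_t)] = 9.189 km/s.
First burn Δv₁ = |v_p − v₁| = 2.329 km/s.
At r₂, v₂ = √(μ/r₂) = 2.3238 km/s.
Transfer-orbit speed at r₂: v_a = √[μ(2/r₂ − 1/a_t)] = 1.0544 km/s.
Second burn Δv₂ = |v₂ − v_a| = 1.269 km/s.
Total Δv = Δv₁ + Δv₂ = 3.598 km/s.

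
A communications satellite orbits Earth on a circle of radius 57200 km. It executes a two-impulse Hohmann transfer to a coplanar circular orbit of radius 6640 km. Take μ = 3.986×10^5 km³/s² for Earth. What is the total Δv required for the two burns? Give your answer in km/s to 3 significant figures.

The Hohmann ellipse has a_t = (r₁ + r₂)/2 = 31920 km.
Circular speed at r₁: v₁ = √(μ/r₁) = √(3.986×10^5/57200) = 2.640 km/s.
On the transfer ellipse at r₁, vis-viva equation gives v_a = √[μ(2/r₁ − 1/a_t)] = 1.204 km/s.
First burn Δv₁ = |v_a − v₁| = 1.436 km/s.
At r₂, v₂ = √(μ/r₂) = 7.7479 km/s.
Transfer-orbit speed at r₂: v_p = √[μ(2/r₂ − 1/a_t)] = 10.372 km/s.
Second burn Δv₂ = |v₂ − v_p| = 2.624 km/s.
Total Δv = Δv₁ + Δv₂ = 4.060 km/s.

Δv = 4.06 km/s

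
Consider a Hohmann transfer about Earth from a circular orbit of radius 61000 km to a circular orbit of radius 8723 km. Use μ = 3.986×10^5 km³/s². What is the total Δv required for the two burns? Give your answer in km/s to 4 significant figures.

Δv = 3.460 km/s

The Hohmann ellipse has a_t = (r₁ + r₂)/2 = 34861.5 km.
Circular speed at r₁: v₁ = √(μ/r₁) = √(3.986×10^5/61000) = 2.5563 km/s.
On the transfer ellipse at r₁, v² = μ(2/r − 1/a) gives v_a = √[μ(2/r₁ − 1/a_t)] = 1.2787 km/s.
First burn Δv₁ = |v_a − v₁| = 1.278 km/s.
Circular speed at r₂: v₂ = √(μ/r₂) = 6.760 km/s.
Transfer-orbit speed at r₂: v_p = √[μ(2/r₂ − 1/a_t)] = 8.942 km/s.
Second burn Δv₂ = |v₂ − v_p| = 2.182 km/s.
Δv = Δv₁ + Δv₂ = 1.278 + 2.182 = 3.460 km/s.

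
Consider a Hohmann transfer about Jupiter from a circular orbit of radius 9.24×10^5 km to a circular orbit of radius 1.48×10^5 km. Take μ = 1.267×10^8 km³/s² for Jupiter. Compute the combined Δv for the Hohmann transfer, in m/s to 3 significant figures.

Δv = 14700 m/s

Transfer-ellipse semi-major axis a_t = (r₁ + r₂)/2 = (9.240×10^5 + 1.480×10^5)/2 = 5.360×10^5 km.
Circular speed at r₁: v₁ = √(μ/r₁) = √(1.267×10^8/9.240×10^5) = 11.71 km/s.
Transfer-orbit speed at r₁ (vis-viva): v_a = √[μ(2/r₁ − 1/a_t)] = 6.153 km/s.
First burn Δv₁ = |v_a − v₁| = 5.557 km/s.
At r₂, v₂ = √(μ/r₂) = 29.259 km/s.
Transfer-orbit speed at r₂: v_p = √[μ(2/r₂ − 1/a_t)] = 38.416 km/s.
Second burn Δv₂ = |v₂ − v_p| = 9.157 km/s.
Total Δv = Δv₁ + Δv₂ = 14.71 km/s.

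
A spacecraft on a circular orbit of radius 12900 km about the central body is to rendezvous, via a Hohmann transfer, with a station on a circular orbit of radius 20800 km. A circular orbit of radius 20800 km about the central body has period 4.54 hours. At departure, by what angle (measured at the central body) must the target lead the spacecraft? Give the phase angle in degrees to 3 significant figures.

φ = 48.8°

From Kepler's third law T² = 4π²r³/μ at r = 20800 km, T = 4.54 hours = 4.54 × 3600 s = 16344 s: μ = 4π²r³/T² = 1.32994×10^6 km³/s².
Transfer-ellipse semi-major axis a_t = (r₁ + r₂)/2 = (12900 + 20800)/2 = 16850 km.
Transfer time t = π√(a_t³/μ) = 5958.4 s.
The target's mean motion on its circular orbit is ω₂ = √(μ/r₂³) = 3.8443×10^-4 rad/s.
Angle swept by the target during transfer: ω₂·t = 2.2906 rad = 131.2°.
The spacecraft traverses 180° on the transfer ellipse, so the target must lead by 180° − 131.2° = 48.8°.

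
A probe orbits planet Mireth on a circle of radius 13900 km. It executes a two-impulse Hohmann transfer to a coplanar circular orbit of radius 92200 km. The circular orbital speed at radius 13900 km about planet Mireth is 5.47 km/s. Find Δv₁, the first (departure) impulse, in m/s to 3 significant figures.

From the circular-orbit relation v² = μ/r at r = 13900 km: μ = v²r = (5.47)² × 13900 = 4.15901×10^5 km³/s².
The Hohmann ellipse has a_t = (r₁ + r₂)/2 = 53050 km.
Circular speed at r = 13900 km: v_c = √(μ/r) = 5.470 km/s.
Vis-viva on the transfer ellipse at r = 13900 km gives v_t = √[μ(2/r − 1/a_t)] = 7.211 km/s.
Δv₁ = |v_t − v_c| = |7.211 − 5.470| = 1.741 km/s.

Δv₁ = 1740 m/s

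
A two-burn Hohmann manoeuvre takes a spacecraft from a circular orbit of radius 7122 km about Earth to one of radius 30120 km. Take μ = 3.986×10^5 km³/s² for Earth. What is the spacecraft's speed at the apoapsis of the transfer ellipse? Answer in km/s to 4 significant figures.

Transfer-ellipse semi-major axis a_t = (r₁ + r₂)/2 = (7122 + 30120)/2 = 18621 km.
The apoapsis of the transfer ellipse is at r = 30120 km.
From the vis-viva equation, v = √[μ(2/r − 1/a_t)] = 2.250 km/s.

v = 2.250 km/s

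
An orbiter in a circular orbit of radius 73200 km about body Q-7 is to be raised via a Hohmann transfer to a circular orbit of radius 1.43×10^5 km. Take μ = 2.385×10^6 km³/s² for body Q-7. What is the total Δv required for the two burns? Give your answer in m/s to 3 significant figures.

Δv = 1580 m/s

Semi-major axis of the transfer orbit: a_t = (73200 + 1.430×10^5)/2 = 1.081×10^5 km.
At r₁ the circular-orbit speed is v₁ = √(μ/r₁) = 5.70806 km/s.
On the transfer ellipse at r₁, v² = μ(2/r − 1/a) gives v_p = √[μ(2/r₁ − 1/a_t)] = 6.56514 km/s.
First burn Δv₁ = |v_p − v₁| = 0.8571 km/s.
At r₂, v₂ = √(μ/r₂) = 4.0839 km/s.
Transfer-orbit speed at r₂: v_a = √[μ(2/r₂ − 1/a_t)] = 3.3606 km/s.
Second burn Δv₂ = |v₂ − v_a| = 0.7233 km/s.
Δv = Δv₁ + Δv₂ = 0.8571 + 0.7233 = 1.580 km/s.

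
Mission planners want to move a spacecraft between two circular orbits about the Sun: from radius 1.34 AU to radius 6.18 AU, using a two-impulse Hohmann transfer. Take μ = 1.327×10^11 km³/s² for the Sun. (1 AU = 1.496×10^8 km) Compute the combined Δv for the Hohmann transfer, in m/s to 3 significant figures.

Δv = 12100 m/s

In km: r₁ = 1.34 × 1.496×10^8 = 2.00464×10^8 km; r₂ = 6.18 × 1.496×10^8 = 9.24528×10^8 km.
The Hohmann ellipse has a_t = (r₁ + r₂)/2 = 5.62496×10^8 km.
Circular speed at r₁: v₁ = √(μ/r₁) = √(1.327×10^11/2.00464×10^8) = 25.729 km/s.
Transfer-orbit speed at r₁ (vis-viva equation): v_p = √[μ(2/r₁ − 1/a_t)] = 32.985 km/s.
First burn Δv₁ = |v_p − v₁| = 7.256 km/s.
At r₂, v₂ = √(μ/r₂) = 11.98 km/s.
Transfer-orbit speed at r₂: v_a = √[μ(2/r₂ − 1/a_t)] = 7.152 km/s.
Second burn Δv₂ = |v₂ − v_a| = 4.828 km/s.
Δv = Δv₁ + Δv₂ = 7.256 + 4.828 = 12.08 km/s.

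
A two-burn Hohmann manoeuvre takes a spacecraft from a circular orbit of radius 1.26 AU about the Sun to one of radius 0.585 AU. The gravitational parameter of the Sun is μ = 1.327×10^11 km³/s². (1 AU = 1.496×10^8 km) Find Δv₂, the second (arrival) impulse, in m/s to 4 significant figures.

In km: r₁ = 1.26 × 1.496×10^8 = 1.88496×10^8 km; r₂ = 0.585 × 1.496×10^8 = 8.7516×10^7 km.
Transfer-ellipse semi-major axis a_t = (r₁ + r₂)/2 = (1.88496×10^8 + 8.7516×10^7)/2 = 1.38006×10^8 km.
Circular speed at r = 8.7516×10^7 km: v_c = √(μ/r) = 38.940 km/s.
Vis-viva on the transfer ellipse at r = 8.7516×10^7 km gives v_t = √[μ(2/r − 1/a_t)] = 45.509 km/s.
Δv₂ = |v_t − v_c| = |45.509 − 38.940| = 6.569 km/s.

Δv₂ = 6569 m/s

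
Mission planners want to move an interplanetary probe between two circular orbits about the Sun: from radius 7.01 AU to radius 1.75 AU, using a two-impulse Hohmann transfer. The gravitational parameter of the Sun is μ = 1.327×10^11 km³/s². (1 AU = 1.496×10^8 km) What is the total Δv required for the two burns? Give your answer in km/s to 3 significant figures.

Δv = 10.1 km/s

In km: r₁ = 7.01 × 1.496×10^8 = 1.048696×10^9 km; r₂ = 1.75 × 1.496×10^8 = 2.618×10^8 km.
Semi-major axis of the transfer orbit: a_t = (1.048696×10^9 + 2.618×10^8)/2 = 6.55248×10^8 km.
At r₁ the circular-orbit speed is v₁ = √(μ/r₁) = 11.249 km/s.
Transfer-orbit speed at r₁ (vis-viva equation): v_a = √[μ(2/r₁ − 1/a_t)] = 7.1104 km/s.
First burn Δv₁ = |v_a − v₁| = 4.139 km/s.
Circular speed at r₂: v₂ = √(μ/r₂) = 22.514 km/s.
Transfer-orbit speed at r₂: v_p = √[μ(2/r₂ − 1/a_t)] = 28.482 km/s.
Second burn Δv₂ = |v₂ − v_p| = 5.968 km/s.
Total Δv = Δv₁ + Δv₂ = 10.11 km/s.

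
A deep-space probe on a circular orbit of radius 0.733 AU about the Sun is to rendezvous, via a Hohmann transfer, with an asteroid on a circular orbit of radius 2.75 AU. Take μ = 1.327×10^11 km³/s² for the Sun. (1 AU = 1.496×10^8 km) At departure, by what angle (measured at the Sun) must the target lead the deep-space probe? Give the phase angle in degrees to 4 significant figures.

φ = 89.29°

In km: r₁ = 0.733 × 1.496×10^8 = 1.096568×10^8 km; r₂ = 2.75 × 1.496×10^8 = 4.114×10^8 km.
The Hohmann ellipse has a_t = (r₁ + r₂)/2 = 2.605284×10^8 km.
Transfer time t = π√(a_t³/μ) = 3.6266×10^7 s.
Target angular speed ω₂ = √(μ/r₂³) = 4.3656×10^-8 rad/s.
Angle swept by the target during transfer: ω₂·t = 1.5832 rad = 90.71°.
Arrival is 180° from departure on the ellipse, so φ = 180° − 90.71° = 89.29°.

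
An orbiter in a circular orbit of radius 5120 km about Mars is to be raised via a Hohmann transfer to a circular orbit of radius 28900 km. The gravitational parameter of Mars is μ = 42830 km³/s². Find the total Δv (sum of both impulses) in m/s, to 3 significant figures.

Δv = 1430 m/s

The Hohmann ellipse has a_t = (r₁ + r₂)/2 = 17010 km.
Circular speed at r₁: v₁ = √(μ/r₁) = √(42830/5120) = 2.8923 km/s.
On the transfer ellipse at r₁, v² = μ(2/r − 1/a) gives v_p = √[μ(2/r₁ − 1/a_t)] = 3.7700 km/s.
First burn Δv₁ = |v_p − v₁| = 0.8777 km/s.
At r₂, v₂ = √(μ/r₂) = 1.2174 km/s.
Transfer-orbit speed at r₂: v_a = √[μ(2/r₂ − 1/a_t)] = 0.66789 km/s.
Second burn Δv₂ = |v₂ − v_a| = 0.5495 km/s.
Δv = Δv₁ + Δv₂ = 0.8777 + 0.5495 = 1.427 km/s.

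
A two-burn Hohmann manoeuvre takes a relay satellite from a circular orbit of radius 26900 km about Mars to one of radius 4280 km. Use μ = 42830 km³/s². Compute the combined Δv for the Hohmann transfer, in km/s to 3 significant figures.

Semi-major axis of the transfer orbit: a_t = (26900 + 4280)/2 = 15590 km.
Circular speed at r₁: v₁ = √(μ/r₁) = √(42830/26900) = 1.26182 km/s.
Transfer-orbit speed at r₁ (vis-viva): v_a = √[μ(2/r₁ − 1/a_t)] = 0.661145 km/s.
First burn Δv₁ = |v_a − v₁| = 0.6007 km/s.
Circular speed at r₂: v₂ = √(μ/r₂) = 3.1634 km/s.
Transfer-orbit speed at r₂: v_p = √[μ(2/r₂ − 1/a_t)] = 4.1553 km/s.
Second burn Δv₂ = |v₂ − v_p| = 0.9919 km/s.
Total Δv = Δv₁ + Δv₂ = 1.593 km/s.

Δv = 1.59 km/s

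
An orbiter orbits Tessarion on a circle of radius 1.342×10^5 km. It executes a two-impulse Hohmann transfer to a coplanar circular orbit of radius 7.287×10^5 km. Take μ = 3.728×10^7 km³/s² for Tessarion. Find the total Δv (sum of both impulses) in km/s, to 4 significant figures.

Δv = 8.157 km/s

The Hohmann ellipse has a_t = (r₁ + r₂)/2 = 4.3145×10^5 km.
At r₁ the circular-orbit speed is v₁ = √(μ/r₁) = 16.66716 km/s.
Transfer-orbit speed at r₁ (v² = μ(2/r − 1/a)): v_p = √[μ(2/r₁ − 1/a_t)] = 21.66062 km/s.
First burn Δv₁ = |v_p − v₁| = 4.9935 km/s.
Circular speed at r₂: v₂ = √(μ/r₂) = 7.1526 km/s.
Transfer-orbit speed at r₂: v_a = √[μ(2/r₂ − 1/a_t)] = 3.9891 km/s.
Second burn Δv₂ = |v₂ − v_a| = 3.1635 km/s.
Δv = Δv₁ + Δv₂ = 4.9935 + 3.1635 = 8.157 km/s.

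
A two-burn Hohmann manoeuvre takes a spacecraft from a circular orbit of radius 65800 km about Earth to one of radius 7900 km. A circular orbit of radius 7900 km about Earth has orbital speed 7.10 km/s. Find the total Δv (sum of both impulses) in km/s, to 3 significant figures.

Δv = 3.71 km/s

From the circular-orbit relation v² = μ/r at r = 7900 km: μ = v²r = (7.10)² × 7900 = 3.98239×10^5 km³/s².
Transfer-ellipse semi-major axis a_t = (r₁ + r₂)/2 = (65800 + 7900)/2 = 36850 km.
Circular speed at r₁: v₁ = √(μ/r₁) = √(3.98239×10^5/65800) = 2.460 km/s.
On the transfer ellipse at r₁, v² = μ(2/r − 1/a) gives v_a = √[μ(2/r₁ − 1/a_t)] = 1.139 km/s.
First burn Δv₁ = |v_a − v₁| = 1.321 km/s.
Circular speed at r₂: v₂ = √(μ/r₂) = 7.100 km/s.
Transfer-orbit speed at r₂: v_p = √[μ(2/r₂ − 1/a_t)] = 9.488 km/s.
Second burn Δv₂ = |v₂ − v_p| = 2.388 km/s.
Δv = Δv₁ + Δv₂ = 1.321 + 2.388 = 3.709 km/s.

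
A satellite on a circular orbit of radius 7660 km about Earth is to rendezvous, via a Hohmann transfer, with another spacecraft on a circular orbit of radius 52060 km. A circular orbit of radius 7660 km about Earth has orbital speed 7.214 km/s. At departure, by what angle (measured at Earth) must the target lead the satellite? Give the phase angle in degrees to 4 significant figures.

φ = 101.8°

From the circular-orbit relation v² = μ/r at r = 7660 km: μ = v²r = (7.214)² × 7660 = 3.98640×10^5 km³/s².
Semi-major axis of the transfer orbit: a_t = (7660 + 52060)/2 = 29860 km.
Transfer time t = π√(a_t³/μ) = 25674 s.
The target's mean motion on its circular orbit is ω₂ = √(μ/r₂³) = 5.3154×10^-5 rad/s.
Angle swept by the target during transfer: ω₂·t = 1.3647 rad = 78.19°.
Arrival is 180° from departure on the ellipse, so φ = 180° − 78.19° = 101.8°.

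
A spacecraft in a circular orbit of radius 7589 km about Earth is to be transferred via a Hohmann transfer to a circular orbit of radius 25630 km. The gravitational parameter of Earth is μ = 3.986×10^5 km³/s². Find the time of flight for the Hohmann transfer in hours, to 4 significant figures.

t = 2.959 hours

Semi-major axis of the transfer orbit: a_t = (7589 + 25630)/2 = 16609.5 km.
Transfer time t = π√(a_t³/μ) = π√((16609.5)³ / 3.986×10^5) = 10652 s.
Converting: 10652 s ÷ 3600 s/hour = 2.959 hours.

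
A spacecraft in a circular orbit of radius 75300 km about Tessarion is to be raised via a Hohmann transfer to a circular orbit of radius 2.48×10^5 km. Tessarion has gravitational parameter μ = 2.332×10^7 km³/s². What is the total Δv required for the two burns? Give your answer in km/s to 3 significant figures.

Δv = 7.28 km/s

Semi-major axis of the transfer orbit: a_t = (75300 + 2.480×10^5)/2 = 1.6165×10^5 km.
At r₁ the circular-orbit speed is v₁ = √(μ/r₁) = 17.598 km/s.
Transfer-orbit speed at r₁ (vis-viva equation): v_p = √[μ(2/r₁ − 1/a_t)] = 21.797 km/s.
First burn Δv₁ = |v_p − v₁| = 4.199 km/s.
At r₂, v₂ = √(μ/r₂) = 9.697 km/s.
Transfer-orbit speed at r₂: v_a = √[μ(2/r₂ − 1/a_t)] = 6.618 km/s.
Second burn Δv₂ = |v₂ − v_a| = 3.079 km/s.
Total Δv = Δv₁ + Δv₂ = 7.278 km/s.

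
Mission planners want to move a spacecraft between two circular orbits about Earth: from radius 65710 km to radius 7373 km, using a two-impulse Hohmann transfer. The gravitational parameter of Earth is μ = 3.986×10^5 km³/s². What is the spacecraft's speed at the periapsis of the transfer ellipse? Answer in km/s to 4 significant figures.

v = 9.860 km/s

The Hohmann ellipse has a_t = (r₁ + r₂)/2 = 36541.5 km.
At periapsis, r = 7373 km.
Vis-viva: v = √[μ(2/r − 1/a_t)] = √[3.986×10^5 × (2/7373 − 1/36541.5)] = 9.860 km/s.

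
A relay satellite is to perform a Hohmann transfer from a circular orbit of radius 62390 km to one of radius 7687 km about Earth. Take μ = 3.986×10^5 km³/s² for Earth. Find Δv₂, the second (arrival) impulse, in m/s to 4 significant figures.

The Hohmann ellipse has a_t = (r₁ + r₂)/2 = 35038.5 km.
Circular speed at r = 7687 km: v_c = √(μ/r) = 7.201 km/s.
Transfer-orbit speed at the same r (vis-viva, a = a_t): v_t = √[μ(2/r − 1/a_t)] = 9.609 km/s.
Δv₂ = |v_t − v_c| = |9.609 − 7.201| = 2.408 km/s.

Δv₂ = 2408 m/s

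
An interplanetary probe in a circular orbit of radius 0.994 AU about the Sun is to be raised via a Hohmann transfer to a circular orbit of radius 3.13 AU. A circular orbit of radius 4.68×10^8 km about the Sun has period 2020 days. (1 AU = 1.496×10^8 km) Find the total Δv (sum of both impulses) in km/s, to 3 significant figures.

Δv = 12.1 km/s

From Kepler's third law T² = 4π²r³/μ at r = 4.68×10^8 km, T = 2020 days = 2020 × 86400 s = 1.74528×10^8 s: μ = 4π²r³/T² = 1.32852×10^11 km³/s².
In km: r₁ = 0.994 × 1.496×10^8 = 1.487024×10^8 km; r₂ = 3.13 × 1.496×10^8 = 4.68248×10^8 km.
Semi-major axis of the transfer orbit: a_t = (1.487024×10^8 + 4.68248×10^8)/2 = 3.084752×10^8 km.
Circular speed at r₁: v₁ = √(μ/r₁) = √(1.32852×10^11/1.487024×10^8) = 29.8899 km/s.
Transfer-orbit speed at r₁ (vis-viva): v_p = √[μ(2/r₁ − 1/a_t)] = 36.8258 km/s.
First burn Δv₁ = |v_p − v₁| = 6.9359 km/s.
At r₂, v₂ = √(μ/r₂) = 16.8440 km/s.
Transfer-orbit speed at r₂: v_a = √[μ(2/r₂ − 1/a_t)] = 11.6948 km/s.
Second burn Δv₂ = |v₂ − v_a| = 5.1492 km/s.
Total Δv = Δv₁ + Δv₂ = 12.09 km/s.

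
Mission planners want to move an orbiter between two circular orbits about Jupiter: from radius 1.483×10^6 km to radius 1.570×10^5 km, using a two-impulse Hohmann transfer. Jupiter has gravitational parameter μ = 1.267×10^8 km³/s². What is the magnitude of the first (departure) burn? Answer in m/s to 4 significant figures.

Δv₁ = 5199 m/s

Transfer-ellipse semi-major axis a_t = (r₁ + r₂)/2 = (1.483×10^6 + 1.570×10^5)/2 = 8.200×10^5 km.
Circular speed at r = 1.483×10^6 km: v_c = √(μ/r) = 9.243 km/s.
Vis-viva on the transfer ellipse at r = 1.483×10^6 km gives v_t = √[μ(2/r − 1/a_t)] = 4.044 km/s.
Δv₁ = |v_t − v_c| = |4.044 − 9.243| = 5.199 km/s.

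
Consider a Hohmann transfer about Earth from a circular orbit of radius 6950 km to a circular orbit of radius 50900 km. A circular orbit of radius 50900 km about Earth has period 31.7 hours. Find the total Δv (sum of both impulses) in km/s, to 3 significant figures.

From Kepler's third law T² = 4π²r³/μ at r = 50900 km, T = 31.7 hours = 31.7 × 3600 s = 1.1412×10^5 s: μ = 4π²r³/T² = 3.99751×10^5 km³/s².
Transfer-ellipse semi-major axis a_t = (r₁ + r₂)/2 = (6950 + 50900)/2 = 28925 km.
At r₁ the circular-orbit speed is v₁ = √(μ/r₁) = 7.58407 km/s.
On the transfer ellipse at r₁, v² = μ(2/r − 1/a) gives v_p = √[μ(2/r₁ − 1/a_t)] = 10.0606 km/s.
First burn Δv₁ = |v_p − v₁| = 2.4765 km/s.
At r₂, v₂ = √(μ/r₂) = 2.8024 km/s.
Transfer-orbit speed at r₂: v_a = √[μ(2/r₂ − 1/a_t)] = 1.3737 km/s.
Second burn Δv₂ = |v₂ − v_a| = 1.4287 km/s.
Δv = Δv₁ + Δv₂ = 2.4765 + 1.4287 = 3.905 km/s.

Δv = 3.91 km/s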